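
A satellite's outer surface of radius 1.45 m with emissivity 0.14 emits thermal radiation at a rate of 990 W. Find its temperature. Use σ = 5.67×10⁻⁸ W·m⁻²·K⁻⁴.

A = 4πr² = 4π × (1.45)² = 26.4 m².
From P = εσAT⁴, T = (P / εσA)^(1/4) = (990 / (0.14 × 5.67×10⁻⁸ × 26.4))^(1/4).
T = (4.72×10^9)^(1/4) = 262 K.

T ≈ 262 K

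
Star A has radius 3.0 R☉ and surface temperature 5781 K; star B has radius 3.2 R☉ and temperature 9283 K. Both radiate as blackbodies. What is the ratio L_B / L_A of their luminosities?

L_B/L_A ≈ 7.56

L = 4πR²σT⁴ ∝ R²T⁴, so L_B/L_A = (3.2/3.0)² × (9283/5781)⁴ = 1.14 × 6.65 = 7.56.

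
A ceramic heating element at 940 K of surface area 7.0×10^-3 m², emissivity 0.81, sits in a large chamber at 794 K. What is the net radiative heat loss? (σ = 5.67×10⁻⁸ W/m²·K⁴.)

Q ≈ 123 W

Q = εσA(T⁴ − T_s⁴). T⁴ − T_s⁴ = (940)⁴ − (794)⁴ = 7.81×10^11 − 3.97×10^11 = 3.83×10^11 K⁴.
Q = 0.81 × 5.67×10⁻⁸ × 7.00×10^-3 × 3.83×10^11 = 123 W.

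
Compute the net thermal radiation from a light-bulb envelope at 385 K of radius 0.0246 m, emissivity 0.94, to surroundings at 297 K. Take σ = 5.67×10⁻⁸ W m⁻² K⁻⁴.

Q ≈ 5.75 W

A = 4πr² = 4π × (0.0246)² = 7.60×10^-3 m².
Q = εσA(T⁴ − T_s⁴). T⁴ − T_s⁴ = (385)⁴ − (297)⁴ = 2.20×10^10 − 7.78×10^9 = 1.42×10^10 K⁴.
Q = 0.94 × 5.67×10⁻⁸ × 7.60×10^-3 × 1.42×10^10 = 5.75 W.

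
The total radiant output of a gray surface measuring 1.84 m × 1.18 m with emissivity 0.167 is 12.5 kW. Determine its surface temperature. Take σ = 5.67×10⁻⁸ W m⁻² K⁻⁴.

A = 1.84 × 1.18 = 2.17 m².
From P = εσAT⁴, T = (P / εσA)^(1/4) = (12500 / (0.167 × 5.67×10⁻⁸ × 2.17))^(1/4).
T = (6.08×10^11)^(1/4) = 883 K.

T ≈ 883 K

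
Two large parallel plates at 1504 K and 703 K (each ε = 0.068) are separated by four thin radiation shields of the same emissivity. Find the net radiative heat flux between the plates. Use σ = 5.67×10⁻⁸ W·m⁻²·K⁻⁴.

Each of the 5 gaps contributes resistance (2/ε − 1) = 2/0.068 − 1 = 28.41; total = 142.1.
q = σ(T₁⁴ − T₂⁴) / 142.1 = 5.67×10⁻⁸ × 4.87×10^12 / 142.1 = 1940 W/m².

q ≈ 1940 W/m²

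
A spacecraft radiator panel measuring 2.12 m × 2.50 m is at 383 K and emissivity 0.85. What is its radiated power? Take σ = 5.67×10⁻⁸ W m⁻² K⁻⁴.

P ≈ 5500 W

A = 2.12 × 2.50 = 5.30 m².
Stefan–Boltzmann: P = εσAT⁴ = 0.85 × 5.67×10⁻⁸ × 5.30 × (383)⁴ = 0.85 × 5.67×10⁻⁸ × 5.30 × 2.15×10^10.
P = 5500 W.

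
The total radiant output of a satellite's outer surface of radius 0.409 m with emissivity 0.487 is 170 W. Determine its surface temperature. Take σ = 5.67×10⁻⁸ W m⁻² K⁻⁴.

T ≈ 233 K

A = 4πr² = 4π × (0.409)² = 2.10 m².
From P = εσAT⁴, T = (P / εσA)^(1/4) = (170 / (0.487 × 5.67×10⁻⁸ × 2.10))^(1/4).
T = (2.93×10^9)^(1/4) = 233 K.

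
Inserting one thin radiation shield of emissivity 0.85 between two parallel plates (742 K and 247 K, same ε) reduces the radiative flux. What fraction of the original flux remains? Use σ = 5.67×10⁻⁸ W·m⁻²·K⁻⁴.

ratio ≈ 0.500

With N identical shields there are N+1 = 2 gaps in series, each with the same radiative resistance, so the flux falls to 1/(N+1) of its unshielded value.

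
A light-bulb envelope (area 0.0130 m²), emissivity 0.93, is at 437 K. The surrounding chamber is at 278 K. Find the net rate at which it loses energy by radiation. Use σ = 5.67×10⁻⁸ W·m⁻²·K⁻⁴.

Q ≈ 20.9 W

Q = εσA(T⁴ − T_s⁴). T⁴ − T_s⁴ = (437)⁴ − (278)⁴ = 3.65×10^10 − 5.97×10^9 = 3.05×10^10 K⁴.
Q = 0.93 × 5.67×10⁻⁸ × 0.0130 × 3.05×10^10 = 20.9 W.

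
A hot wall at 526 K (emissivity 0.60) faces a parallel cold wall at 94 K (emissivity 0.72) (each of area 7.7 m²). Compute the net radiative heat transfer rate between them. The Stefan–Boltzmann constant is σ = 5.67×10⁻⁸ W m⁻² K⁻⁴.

Q ≈ 16200 W

For two large parallel gray plates, q = σ(T₁⁴ − T₂⁴) / (1/ε₁ + 1/ε₂ − 1).
1/ε₁ + 1/ε₂ − 1 = 1/0.60 + 1/0.72 − 1 = 2.056.
T₁⁴ − T₂⁴ = 7.65×10^10 − 7.81×10^7 = 7.65×10^10 K⁴.
q = 5.67×10⁻⁸ × 7.65×10^10 / 2.056 = 2110 W/m².
Q = q·A = 2110 × 7.7 = 16200 W.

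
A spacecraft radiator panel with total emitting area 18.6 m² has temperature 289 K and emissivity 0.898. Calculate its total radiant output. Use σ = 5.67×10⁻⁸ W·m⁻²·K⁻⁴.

Stefan–Boltzmann: P = εσAT⁴ = 0.898 × 5.67×10⁻⁸ × 18.6 × (289)⁴ = 0.898 × 5.67×10⁻⁸ × 18.6 × 6.98×10^9.
P = 6610 W.

P ≈ 6610 W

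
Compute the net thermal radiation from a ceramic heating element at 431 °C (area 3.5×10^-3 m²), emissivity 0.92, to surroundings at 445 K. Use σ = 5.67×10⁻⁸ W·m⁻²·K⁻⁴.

Q ≈ 37.7 W

Convert: 431 °C = 704 K.
Q = εσA(T⁴ − T_s⁴). T⁴ − T_s⁴ = (704)⁴ − (445)⁴ = 2.46×10^11 − 3.92×10^10 = 2.06×10^11 K⁴.
Q = 0.92 × 5.67×10⁻⁸ × 3.50×10^-3 × 2.06×10^11 = 37.7 W.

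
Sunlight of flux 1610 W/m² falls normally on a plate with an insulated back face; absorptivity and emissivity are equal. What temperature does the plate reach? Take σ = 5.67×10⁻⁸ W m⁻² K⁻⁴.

T ≈ 410 K

Absorbed flux αS = emitted flux εσT⁴ (one radiating face); with α = ε, T = (S/σ)^(1/4).
T = (1610 / 5.67×10⁻⁸)^(1/4) = (2.84×10^10)^(1/4).
T = 410 K.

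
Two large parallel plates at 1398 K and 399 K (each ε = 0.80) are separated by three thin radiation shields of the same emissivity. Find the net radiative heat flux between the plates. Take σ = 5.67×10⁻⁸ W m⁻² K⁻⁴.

q ≈ 35900 W/m²

Each of the 4 gaps contributes resistance (2/ε − 1) = 2/0.80 − 1 = 1.500; total = 6.000.
q = σ(T₁⁴ − T₂⁴) / 6.000 = 5.67×10⁻⁸ × 3.79×10^12 / 6.000 = 35900 W/m².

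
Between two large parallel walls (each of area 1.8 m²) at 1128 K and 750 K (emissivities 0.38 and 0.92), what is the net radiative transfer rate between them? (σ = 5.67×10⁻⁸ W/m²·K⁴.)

Q ≈ 48900 W

For two large parallel gray plates, q = σ(T₁⁴ − T₂⁴) / (1/ε₁ + 1/ε₂ − 1).
1/ε₁ + 1/ε₂ − 1 = 1/0.38 + 1/0.92 − 1 = 2.719.
T₁⁴ − T₂⁴ = 1.62×10^12 − 3.16×10^11 = 1.30×10^12 K⁴.
q = 5.67×10⁻⁸ × 1.30×10^12 / 2.719 = 27200 W/m².
Q = q·A = 27200 × 1.8 = 48900 W.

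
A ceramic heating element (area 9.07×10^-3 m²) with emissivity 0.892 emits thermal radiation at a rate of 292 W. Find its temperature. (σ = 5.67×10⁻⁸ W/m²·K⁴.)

From P = εσAT⁴, T = (P / εσA)^(1/4) = (292 / (0.892 × 5.67×10⁻⁸ × 9.07×10^-3))^(1/4).
T = (6.37×10^11)^(1/4) = 893 K.

T ≈ 893 K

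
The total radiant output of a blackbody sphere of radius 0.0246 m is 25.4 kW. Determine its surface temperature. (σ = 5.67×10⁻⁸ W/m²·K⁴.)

T ≈ 2770 K

A = 4πr² = 4π × (0.0246)² = 7.60×10^-3 m².
From P = σAT⁴, T = (P / σA)^(1/4) = (25400 / (5.67×10⁻⁸ × 7.60×10^-3))^(1/4).
T = (5.89×10^13)^(1/4) = 2770 K.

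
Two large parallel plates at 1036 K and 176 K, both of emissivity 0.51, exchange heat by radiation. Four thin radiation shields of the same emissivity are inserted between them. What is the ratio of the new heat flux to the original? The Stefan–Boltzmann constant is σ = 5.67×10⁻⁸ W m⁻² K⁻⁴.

ratio ≈ 0.200

With N identical shields there are N+1 = 5 gaps in series, each with the same radiative resistance, so the flux falls to 1/(N+1) of its unshielded value.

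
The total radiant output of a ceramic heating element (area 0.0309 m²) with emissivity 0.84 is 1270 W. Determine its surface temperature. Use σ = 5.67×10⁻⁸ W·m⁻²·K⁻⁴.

T ≈ 964 K

From P = εσAT⁴, T = (P / εσA)^(1/4) = (1270 / (0.84 × 5.67×10⁻⁸ × 0.0309))^(1/4).
T = (8.63×10^11)^(1/4) = 964 K.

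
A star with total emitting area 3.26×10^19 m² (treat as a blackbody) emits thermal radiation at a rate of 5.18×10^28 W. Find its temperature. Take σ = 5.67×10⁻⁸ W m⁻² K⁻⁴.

From P = σAT⁴, T = (P / σA)^(1/4) = (5.18×10^28 / (5.67×10⁻⁸ × 3.26×10^19))^(1/4).
T = (2.80×10^16)^(1/4) = 12900 K.

T ≈ 12900 K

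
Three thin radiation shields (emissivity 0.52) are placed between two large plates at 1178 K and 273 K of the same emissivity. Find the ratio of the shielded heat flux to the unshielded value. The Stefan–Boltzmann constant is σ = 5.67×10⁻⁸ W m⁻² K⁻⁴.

ratio ≈ 0.250

With N identical shields there are N+1 = 4 gaps in series, each with the same radiative resistance, so the flux falls to 1/(N+1) of its unshielded value.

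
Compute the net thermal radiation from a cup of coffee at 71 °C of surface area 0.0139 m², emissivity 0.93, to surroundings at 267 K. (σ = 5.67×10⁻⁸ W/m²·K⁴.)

Q ≈ 6.54 W

Convert: 71 °C = 344 K.
Q = εσA(T⁴ − T_s⁴). T⁴ − T_s⁴ = (344)⁴ − (267)⁴ = 1.40×10^10 − 5.08×10^9 = 8.92×10^9 K⁴.
Q = 0.93 × 5.67×10⁻⁸ × 0.0139 × 8.92×10^9 = 6.54 W.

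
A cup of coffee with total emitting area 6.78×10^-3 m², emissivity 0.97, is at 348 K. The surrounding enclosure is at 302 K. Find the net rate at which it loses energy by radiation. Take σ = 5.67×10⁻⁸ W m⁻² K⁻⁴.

Q ≈ 2.37 W

Q = εσA(T⁴ − T_s⁴). T⁴ − T_s⁴ = (348)⁴ − (302)⁴ = 1.47×10^10 − 8.32×10^9 = 6.35×10^9 K⁴.
Q = 0.97 × 5.67×10⁻⁸ × 6.78×10^-3 × 6.35×10^9 = 2.37 W.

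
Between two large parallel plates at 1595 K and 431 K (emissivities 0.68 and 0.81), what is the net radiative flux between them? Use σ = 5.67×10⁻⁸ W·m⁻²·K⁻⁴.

q ≈ 2.14×10^5 W/m²

For two large parallel gray plates, q = σ(T₁⁴ − T₂⁴) / (1/ε₁ + 1/ε₂ − 1).
1/ε₁ + 1/ε₂ − 1 = 1/0.68 + 1/0.81 − 1 = 1.705.
T₁⁴ − T₂⁴ = 6.47×10^12 − 3.45×10^10 = 6.44×10^12 K⁴.
q = 5.67×10⁻⁸ × 6.44×10^12 / 1.705 = 2.14×10^5 W/m².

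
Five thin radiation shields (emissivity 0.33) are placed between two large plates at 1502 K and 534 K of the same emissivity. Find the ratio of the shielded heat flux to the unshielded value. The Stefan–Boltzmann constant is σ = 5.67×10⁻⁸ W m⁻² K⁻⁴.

ratio ≈ 0.167

With N identical shields there are N+1 = 6 gaps in series, each with the same radiative resistance, so the flux falls to 1/(N+1) of its unshielded value.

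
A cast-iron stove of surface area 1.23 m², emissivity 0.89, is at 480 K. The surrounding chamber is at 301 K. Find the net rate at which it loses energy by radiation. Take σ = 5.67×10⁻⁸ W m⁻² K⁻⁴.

Q = εσA(T⁴ − T_s⁴). T⁴ − T_s⁴ = (480)⁴ − (301)⁴ = 5.31×10^10 − 8.21×10^9 = 4.49×10^10 K⁴.
Q = 0.89 × 5.67×10⁻⁸ × 1.23 × 4.49×10^10 = 2790 W.

Q ≈ 2790 W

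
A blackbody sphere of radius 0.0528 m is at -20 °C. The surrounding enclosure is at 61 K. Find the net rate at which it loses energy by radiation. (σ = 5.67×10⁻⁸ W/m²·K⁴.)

Q ≈ 8.11 W

A = 4πr² = 4π × (0.0528)² = 0.0350 m².
Convert: -20 °C = 253 K.
Q = σA(T⁴ − T_s⁴). T⁴ − T_s⁴ = (253)⁴ − (61)⁴ = 4.10×10^9 − 1.38×10^7 = 4.08×10^9 K⁴.
Q = 5.67×10⁻⁸ × 0.0350 × 4.08×10^9 = 8.11 W.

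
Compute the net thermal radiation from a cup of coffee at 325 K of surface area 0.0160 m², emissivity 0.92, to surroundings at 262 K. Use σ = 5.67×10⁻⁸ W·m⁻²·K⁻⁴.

Q = εσA(T⁴ − T_s⁴). T⁴ − T_s⁴ = (325)⁴ − (262)⁴ = 1.12×10^10 − 4.71×10^9 = 6.44×10^9 K⁴.
Q = 0.92 × 5.67×10⁻⁸ × 0.0160 × 6.44×10^9 = 5.38 W.

Q ≈ 5.38 W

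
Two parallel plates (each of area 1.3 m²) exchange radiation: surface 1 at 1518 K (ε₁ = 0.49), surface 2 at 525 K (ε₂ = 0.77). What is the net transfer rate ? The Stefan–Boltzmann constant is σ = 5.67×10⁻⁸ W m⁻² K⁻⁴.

Q ≈ 1.65×10^5 W

For two large parallel gray plates, q = σ(T₁⁴ − T₂⁴) / (1/ε₁ + 1/ε₂ − 1).
1/ε₁ + 1/ε₂ − 1 = 1/0.49 + 1/0.77 − 1 = 2.340.
T₁⁴ − T₂⁴ = 5.31×10^12 − 7.60×10^10 = 5.23×10^12 K⁴.
q = 5.67×10⁻⁸ × 5.23×10^12 / 2.340 = 1.27×10^5 W/m².
Q = q·A = 1.27×10^5 × 1.3 = 1.65×10^5 W.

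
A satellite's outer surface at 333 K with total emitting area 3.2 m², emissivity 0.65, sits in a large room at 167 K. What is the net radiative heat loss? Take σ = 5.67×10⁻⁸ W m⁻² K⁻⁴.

Q ≈ 1360 W

Q = εσA(T⁴ − T_s⁴). T⁴ − T_s⁴ = (333)⁴ − (167)⁴ = 1.23×10^10 − 7.78×10^8 = 1.15×10^10 K⁴.
Q = 0.65 × 5.67×10⁻⁸ × 3.20 × 1.15×10^10 = 1360 W.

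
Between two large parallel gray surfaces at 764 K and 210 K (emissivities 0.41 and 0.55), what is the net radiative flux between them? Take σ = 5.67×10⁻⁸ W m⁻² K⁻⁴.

q ≈ 5900 W/m²

For two large parallel gray plates, q = σ(T₁⁴ − T₂⁴) / (1/ε₁ + 1/ε₂ − 1).
1/ε₁ + 1/ε₂ − 1 = 1/0.41 + 1/0.55 − 1 = 3.257.
T₁⁴ − T₂⁴ = 3.41×10^11 − 1.94×10^9 = 3.39×10^11 K⁴.
q = 5.67×10⁻⁸ × 3.39×10^11 / 3.257 = 5900 W/m².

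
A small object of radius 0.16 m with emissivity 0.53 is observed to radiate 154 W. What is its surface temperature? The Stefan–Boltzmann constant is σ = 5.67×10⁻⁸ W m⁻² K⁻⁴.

T ≈ 355 K

A = 4πr² = 4π × (0.16)² = 0.322 m².
From P = εσAT⁴, T = (P / εσA)^(1/4) = (154 / (0.53 × 5.67×10⁻⁸ × 0.322))^(1/4).
T = (1.59×10^10)^(1/4) = 355 K.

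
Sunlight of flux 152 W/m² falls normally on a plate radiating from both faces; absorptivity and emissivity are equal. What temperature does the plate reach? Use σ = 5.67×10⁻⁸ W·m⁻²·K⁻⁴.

Absorbed flux αS = emitted flux 2εσT⁴ per unit area; with α = ε this gives T = (S/2σ)^(1/4).
T = (152 / (2 × 5.67×10⁻⁸))^(1/4) = (1.34×10^9)^(1/4).
T = 191 K.

T ≈ 191 K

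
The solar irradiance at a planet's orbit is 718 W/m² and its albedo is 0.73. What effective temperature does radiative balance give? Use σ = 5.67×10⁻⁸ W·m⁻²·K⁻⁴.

Power absorbed = (1−a)S·πR²; power emitted = 4πR²σT⁴. Equating and cancelling πR²:
T = ((1−a)S / 4σ)^(1/4) = (194 / (4 × 5.67×10⁻⁸))^(1/4) = (8.55×10^8)^(1/4).
T = 171 K.

T ≈ 171 K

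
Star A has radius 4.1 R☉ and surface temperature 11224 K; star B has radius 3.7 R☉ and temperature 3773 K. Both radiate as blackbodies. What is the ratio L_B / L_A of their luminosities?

L = 4πR²σT⁴ ∝ R²T⁴, so L_B/L_A = (3.7/4.1)² × (3773/11224)⁴ = 0.814 × 0.0128 = 0.0104.

L_B/L_A ≈ 0.0104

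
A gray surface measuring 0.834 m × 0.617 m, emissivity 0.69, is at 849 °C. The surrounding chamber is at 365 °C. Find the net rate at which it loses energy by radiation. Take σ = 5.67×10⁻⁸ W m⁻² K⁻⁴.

Q ≈ 28600 W

A = 0.834 × 0.617 = 0.515 m².
Convert: 849 °C = 1122 K; 365 °C = 638 K.
Q = εσA(T⁴ − T_s⁴). T⁴ − T_s⁴ = (1122)⁴ − (638)⁴ = 1.58×10^12 − 1.66×10^11 = 1.42×10^12 K⁴.
Q = 0.69 × 5.67×10⁻⁸ × 0.515 × 1.42×10^12 = 28600 W.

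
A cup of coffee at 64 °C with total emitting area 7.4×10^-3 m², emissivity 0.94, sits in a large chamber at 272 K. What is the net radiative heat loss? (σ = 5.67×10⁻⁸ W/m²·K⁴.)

Q ≈ 2.93 W

Convert: 64 °C = 337 K.
Q = εσA(T⁴ − T_s⁴). T⁴ − T_s⁴ = (337)⁴ − (272)⁴ = 1.29×10^10 − 5.47×10^9 = 7.42×10^9 K⁴.
Q = 0.94 × 5.67×10⁻⁸ × 7.40×10^-3 × 7.42×10^9 = 2.93 W.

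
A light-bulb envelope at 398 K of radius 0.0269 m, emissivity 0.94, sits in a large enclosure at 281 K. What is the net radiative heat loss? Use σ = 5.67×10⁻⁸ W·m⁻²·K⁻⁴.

A = 4πr² = 4π × (0.0269)² = 9.09×10^-3 m².
Q = εσA(T⁴ − T_s⁴). T⁴ − T_s⁴ = (398)⁴ − (281)⁴ = 2.51×10^10 − 6.23×10^9 = 1.89×10^10 K⁴.
Q = 0.94 × 5.67×10⁻⁸ × 9.09×10^-3 × 1.89×10^10 = 9.14 W.

Q ≈ 9.14 W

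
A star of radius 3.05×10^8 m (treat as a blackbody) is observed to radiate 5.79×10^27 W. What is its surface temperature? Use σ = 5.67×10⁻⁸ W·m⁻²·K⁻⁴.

A = 4πr² = 4π × (3.05×10^8)² = 1.17×10^18 m².
From P = σAT⁴, T = (P / σA)^(1/4) = (5.79×10^27 / (5.67×10⁻⁸ × 1.17×10^18))^(1/4).
T = (8.74×10^16)^(1/4) = 17200 K.

T ≈ 17200 K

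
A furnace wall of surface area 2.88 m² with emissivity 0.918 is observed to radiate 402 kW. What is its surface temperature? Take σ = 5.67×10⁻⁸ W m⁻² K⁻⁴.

From P = εσAT⁴, T = (P / εσA)^(1/4) = (4.02×10^5 / (0.918 × 5.67×10⁻⁸ × 2.88))^(1/4).
T = (2.68×10^12)^(1/4) = 1280 K.

T ≈ 1280 K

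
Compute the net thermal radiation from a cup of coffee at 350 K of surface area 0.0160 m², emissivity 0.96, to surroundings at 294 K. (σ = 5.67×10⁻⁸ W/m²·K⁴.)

Q ≈ 6.56 W

Q = εσA(T⁴ − T_s⁴). T⁴ − T_s⁴ = (350)⁴ − (294)⁴ = 1.50×10^10 − 7.47×10^9 = 7.54×10^9 K⁴.
Q = 0.96 × 5.67×10⁻⁸ × 0.0160 × 7.54×10^9 = 6.56 W.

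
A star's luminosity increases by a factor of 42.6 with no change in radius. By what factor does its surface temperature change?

factor ≈ 2.55

P ∝ T⁴ ⇒ T ∝ P^(1/4), so T scales by (42.6)^(1/4) = 2.55.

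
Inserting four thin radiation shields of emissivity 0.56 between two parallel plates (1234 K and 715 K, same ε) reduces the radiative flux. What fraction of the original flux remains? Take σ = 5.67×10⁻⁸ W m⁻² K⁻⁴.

ratio ≈ 0.200

With N identical shields there are N+1 = 5 gaps in series, each with the same radiative resistance, so the flux falls to 1/(N+1) of its unshielded value.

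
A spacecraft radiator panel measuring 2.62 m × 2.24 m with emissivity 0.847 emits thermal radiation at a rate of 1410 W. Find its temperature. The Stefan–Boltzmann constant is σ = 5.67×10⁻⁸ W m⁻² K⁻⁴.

T ≈ 266 K

A = 2.62 × 2.24 = 5.87 m².
From P = εσAT⁴, T = (P / εσA)^(1/4) = (1410 / (0.847 × 5.67×10⁻⁸ × 5.87))^(1/4).
T = (5.00×10^9)^(1/4) = 266 K.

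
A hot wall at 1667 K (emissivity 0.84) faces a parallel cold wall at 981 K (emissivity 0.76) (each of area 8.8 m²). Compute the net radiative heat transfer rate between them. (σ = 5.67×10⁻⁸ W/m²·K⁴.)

For two large parallel gray plates, q = σ(T₁⁴ − T₂⁴) / (1/ε₁ + 1/ε₂ − 1).
1/ε₁ + 1/ε₂ − 1 = 1/0.84 + 1/0.76 − 1 = 1.506.
T₁⁴ − T₂⁴ = 7.72×10^12 − 9.26×10^11 = 6.80×10^12 K⁴.
q = 5.67×10⁻⁸ × 6.80×10^12 / 1.506 = 2.56×10^5 W/m².
Q = q·A = 2.56×10^5 × 8.8 = 2.25×10^6 W.

Q ≈ 2.25×10^6 W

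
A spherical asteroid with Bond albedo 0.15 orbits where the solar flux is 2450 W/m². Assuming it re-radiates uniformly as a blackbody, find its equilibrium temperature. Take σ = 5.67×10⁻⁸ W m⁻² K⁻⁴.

T ≈ 310 K

Power absorbed = (1−a)S·πR²; power emitted = 4πR²σT⁴. Equating and cancelling πR²:
T = ((1−a)S / 4σ)^(1/4) = (2080 / (4 × 5.67×10⁻⁸))^(1/4) = (9.18×10^9)^(1/4).
T = 310 K.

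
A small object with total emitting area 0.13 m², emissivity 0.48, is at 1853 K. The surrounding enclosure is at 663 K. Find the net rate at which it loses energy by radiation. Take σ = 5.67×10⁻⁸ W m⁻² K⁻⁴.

Q = εσA(T⁴ − T_s⁴). T⁴ − T_s⁴ = (1853)⁴ − (663)⁴ = 1.18×10^13 − 1.93×10^11 = 1.16×10^13 K⁴.
Q = 0.48 × 5.67×10⁻⁸ × 0.130 × 1.16×10^13 = 41000 W.

Q ≈ 41000 W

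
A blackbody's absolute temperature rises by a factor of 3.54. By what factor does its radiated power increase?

P ∝ T⁴, so the power scales as (3.54)⁴ = 157.

factor ≈ 157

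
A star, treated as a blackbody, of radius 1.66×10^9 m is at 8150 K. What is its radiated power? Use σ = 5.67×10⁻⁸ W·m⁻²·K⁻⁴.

A = 4πr² = 4π × (1.66×10^9)² = 3.46×10^19 m².
P = σAT⁴ = 5.67×10⁻⁸ × 3.46×10^19 × (8150)⁴ = 5.67×10⁻⁸ × 3.46×10^19 × 4.41×10^15.
P = 8.66×10^27 W.

P ≈ 8.66×10^27 W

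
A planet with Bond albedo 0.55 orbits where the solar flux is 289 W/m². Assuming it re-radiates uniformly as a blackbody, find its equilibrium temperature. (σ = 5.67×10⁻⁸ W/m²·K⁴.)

T ≈ 155 K

Power absorbed = (1−a)S·πR²; power emitted = 4πR²σT⁴. Equating and cancelling πR²:
T = ((1−a)S / 4σ)^(1/4) = (130 / (4 × 5.67×10⁻⁸))^(1/4) = (5.73×10^8)^(1/4).
T = 155 K.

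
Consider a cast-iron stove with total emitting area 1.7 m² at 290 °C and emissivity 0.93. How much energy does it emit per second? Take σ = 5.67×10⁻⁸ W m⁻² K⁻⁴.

P ≈ 9010 W

290 °C = 563 K.
Stefan–Boltzmann: P = εσAT⁴ = 0.93 × 5.67×10⁻⁸ × 1.70 × (563)⁴ = 0.93 × 5.67×10⁻⁸ × 1.70 × 1.00×10^11.
P = 9010 W.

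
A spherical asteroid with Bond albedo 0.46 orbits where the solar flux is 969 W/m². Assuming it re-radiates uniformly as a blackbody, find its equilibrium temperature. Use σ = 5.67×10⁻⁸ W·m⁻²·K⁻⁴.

Power absorbed = (1−a)S·πR²; power emitted = 4πR²σT⁴. Equating and cancelling πR²:
T = ((1−a)S / 4σ)^(1/4) = (523 / (4 × 5.67×10⁻⁸))^(1/4) = (2.31×10^9)^(1/4).
T = 219 K.

T ≈ 219 K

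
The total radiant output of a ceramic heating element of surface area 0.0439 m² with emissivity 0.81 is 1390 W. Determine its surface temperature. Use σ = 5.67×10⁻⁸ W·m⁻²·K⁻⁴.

T ≈ 911 K

From P = εσAT⁴, T = (P / εσA)^(1/4) = (1390 / (0.81 × 5.67×10⁻⁸ × 0.0439))^(1/4).
T = (6.89×10^11)^(1/4) = 911 K.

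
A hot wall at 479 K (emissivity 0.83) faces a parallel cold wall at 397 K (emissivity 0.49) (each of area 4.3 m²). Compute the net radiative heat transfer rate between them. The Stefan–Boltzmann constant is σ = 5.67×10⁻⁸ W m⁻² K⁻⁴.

For two large parallel gray plates, q = σ(T₁⁴ − T₂⁴) / (1/ε₁ + 1/ε₂ − 1).
1/ε₁ + 1/ε₂ − 1 = 1/0.83 + 1/0.49 − 1 = 2.246.
T₁⁴ − T₂⁴ = 5.26×10^10 − 2.48×10^10 = 2.78×10^10 K⁴.
q = 5.67×10⁻⁸ × 2.78×10^10 / 2.246 = 702 W/m².
Q = q·A = 702 × 4.3 = 3020 W.

Q ≈ 3020 W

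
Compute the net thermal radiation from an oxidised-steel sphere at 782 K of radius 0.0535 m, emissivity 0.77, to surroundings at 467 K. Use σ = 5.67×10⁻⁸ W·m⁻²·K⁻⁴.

Q ≈ 513 W

A = 4πr² = 4π × (0.0535)² = 0.0360 m².
Q = εσA(T⁴ − T_s⁴). T⁴ − T_s⁴ = (782)⁴ − (467)⁴ = 3.74×10^11 − 4.76×10^10 = 3.26×10^11 K⁴.
Q = 0.77 × 5.67×10⁻⁸ × 0.0360 × 3.26×10^11 = 513 W.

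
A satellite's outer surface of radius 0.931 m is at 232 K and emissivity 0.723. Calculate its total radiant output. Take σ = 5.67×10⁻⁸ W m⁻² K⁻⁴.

A = 4πr² = 4π × (0.931)² = 10.9 m².
P = εσAT⁴ = 0.723 × 5.67×10⁻⁸ × 10.9 × (232)⁴ = 0.723 × 5.67×10⁻⁸ × 10.9 × 2.90×10^9.
P = 1290 W.

P ≈ 1290 W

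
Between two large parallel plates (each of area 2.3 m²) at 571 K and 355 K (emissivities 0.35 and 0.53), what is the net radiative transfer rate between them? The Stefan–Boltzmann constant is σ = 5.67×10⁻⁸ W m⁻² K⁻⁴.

Q ≈ 3150 W

For two large parallel gray plates, q = σ(T₁⁴ − T₂⁴) / (1/ε₁ + 1/ε₂ − 1).
1/ε₁ + 1/ε₂ − 1 = 1/0.35 + 1/0.53 − 1 = 3.744.
T₁⁴ − T₂⁴ = 1.06×10^11 − 1.59×10^10 = 9.04×10^10 K⁴.
q = 5.67×10⁻⁸ × 9.04×10^10 / 3.744 = 1370 W/m².
Q = q·A = 1370 × 2.3 = 3150 W.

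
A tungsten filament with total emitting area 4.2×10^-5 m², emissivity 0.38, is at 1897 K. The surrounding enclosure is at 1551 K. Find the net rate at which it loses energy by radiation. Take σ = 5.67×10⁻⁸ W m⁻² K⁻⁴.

Q = εσA(T⁴ − T_s⁴). T⁴ − T_s⁴ = (1897)⁴ − (1551)⁴ = 1.29×10^13 − 5.79×10^12 = 7.16×10^12 K⁴.
Q = 0.38 × 5.67×10⁻⁸ × 4.20×10^-5 × 7.16×10^12 = 6.48 W.

Q ≈ 6.48 W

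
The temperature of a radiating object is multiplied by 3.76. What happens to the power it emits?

factor ≈ 200

P ∝ T⁴, so the power scales as (3.76)⁴ = 200.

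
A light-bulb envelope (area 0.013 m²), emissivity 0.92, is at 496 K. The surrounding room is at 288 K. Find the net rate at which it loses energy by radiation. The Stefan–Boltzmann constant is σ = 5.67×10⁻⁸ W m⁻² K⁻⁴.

Q ≈ 36.4 W

Q = εσA(T⁴ − T_s⁴). T⁴ − T_s⁴ = (496)⁴ − (288)⁴ = 6.05×10^10 − 6.88×10^9 = 5.36×10^10 K⁴.
Q = 0.92 × 5.67×10⁻⁸ × 0.0130 × 5.36×10^10 = 36.4 W.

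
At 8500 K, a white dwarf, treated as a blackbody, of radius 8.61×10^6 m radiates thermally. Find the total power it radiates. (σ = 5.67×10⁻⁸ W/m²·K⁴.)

P ≈ 2.76×10^23 W

A = 4πr² = 4π × (8.61×10^6)² = 9.32×10^14 m².
P = σAT⁴ = 5.67×10⁻⁸ × 9.32×10^14 × (8500)⁴ = 5.67×10⁻⁸ × 9.32×10^14 × 5.22×10^15.
P = 2.76×10^23 W.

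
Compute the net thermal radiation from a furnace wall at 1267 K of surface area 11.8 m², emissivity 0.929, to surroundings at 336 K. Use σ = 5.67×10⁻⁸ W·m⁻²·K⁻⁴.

Q ≈ 1.59×10^6 W

Q = εσA(T⁴ − T_s⁴). T⁴ − T_s⁴ = (1267)⁴ − (336)⁴ = 2.58×10^12 − 1.27×10^10 = 2.56×10^12 K⁴.
Q = 0.929 × 5.67×10⁻⁸ × 11.8 × 2.56×10^12 = 1.59×10^6 W.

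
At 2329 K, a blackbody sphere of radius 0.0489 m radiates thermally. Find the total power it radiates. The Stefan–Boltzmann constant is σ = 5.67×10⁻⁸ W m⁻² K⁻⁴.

P ≈ 50100 W

A = 4πr² = 4π × (0.0489)² = 0.0300 m².
P = σAT⁴ = 5.67×10⁻⁸ × 0.0300 × (2329)⁴ = 5.67×10⁻⁸ × 0.0300 × 2.94×10^13.
P = 50100 W.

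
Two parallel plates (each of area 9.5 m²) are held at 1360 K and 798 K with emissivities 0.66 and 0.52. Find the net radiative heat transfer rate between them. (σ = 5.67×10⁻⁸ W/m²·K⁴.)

Q ≈ 6.66×10^5 W

For two large parallel gray plates, q = σ(T₁⁴ − T₂⁴) / (1/ε₁ + 1/ε₂ − 1).
1/ε₁ + 1/ε₂ − 1 = 1/0.66 + 1/0.52 − 1 = 2.438.
T₁⁴ − T₂⁴ = 3.42×10^12 − 4.06×10^11 = 3.02×10^12 K⁴.
q = 5.67×10⁻⁸ × 3.02×10^12 / 2.438 = 70100 W/m².
Q = q·A = 70100 × 9.5 = 6.66×10^5 W.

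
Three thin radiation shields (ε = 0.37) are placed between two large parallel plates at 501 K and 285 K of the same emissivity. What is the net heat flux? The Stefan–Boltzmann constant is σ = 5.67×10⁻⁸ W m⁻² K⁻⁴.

Each of the 4 gaps contributes resistance (2/ε − 1) = 2/0.37 − 1 = 4.405; total = 17.62.
q = σ(T₁⁴ − T₂⁴) / 17.62 = 5.67×10⁻⁸ × 5.64×10^10 / 17.62 = 181 W/m².

q ≈ 181 W/m²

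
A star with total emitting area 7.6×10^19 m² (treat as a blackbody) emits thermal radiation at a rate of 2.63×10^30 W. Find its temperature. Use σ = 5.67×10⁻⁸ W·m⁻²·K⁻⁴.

T ≈ 28000 K

From P = σAT⁴, T = (P / σA)^(1/4) = (2.63×10^30 / (5.67×10⁻⁸ × 7.60×10^19))^(1/4).
T = (6.10×10^17)^(1/4) = 28000 K.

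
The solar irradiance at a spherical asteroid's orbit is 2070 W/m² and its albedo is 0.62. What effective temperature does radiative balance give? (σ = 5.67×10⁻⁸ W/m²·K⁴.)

Power absorbed = (1−a)S·πR²; power emitted = 4πR²σT⁴. Equating and cancelling πR²:
T = ((1−a)S / 4σ)^(1/4) = (787 / (4 × 5.67×10⁻⁸))^(1/4) = (3.47×10^9)^(1/4).
T = 243 K.

T ≈ 243 K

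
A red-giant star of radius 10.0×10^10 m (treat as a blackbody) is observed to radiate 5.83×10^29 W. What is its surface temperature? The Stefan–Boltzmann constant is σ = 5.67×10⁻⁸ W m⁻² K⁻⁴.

T ≈ 3010 K

A = 4πr² = 4π × (10.0×10^10)² = 1.26×10^23 m².
From P = σAT⁴, T = (P / σA)^(1/4) = (5.83×10^29 / (5.67×10⁻⁸ × 1.26×10^23))^(1/4).
T = (8.18×10^13)^(1/4) = 3010 K.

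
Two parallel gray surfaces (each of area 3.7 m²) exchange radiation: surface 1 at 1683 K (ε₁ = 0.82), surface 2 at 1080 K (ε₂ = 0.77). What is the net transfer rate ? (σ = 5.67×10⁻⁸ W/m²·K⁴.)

For two large parallel gray plates, q = σ(T₁⁴ − T₂⁴) / (1/ε₁ + 1/ε₂ − 1).
1/ε₁ + 1/ε₂ − 1 = 1/0.82 + 1/0.77 − 1 = 1.518.
T₁⁴ − T₂⁴ = 8.02×10^12 − 1.36×10^12 = 6.66×10^12 K⁴.
q = 5.67×10⁻⁸ × 6.66×10^12 / 1.518 = 2.49×10^5 W/m².
Q = q·A = 2.49×10^5 × 3.7 = 9.21×10^5 W.

Q ≈ 9.21×10^5 W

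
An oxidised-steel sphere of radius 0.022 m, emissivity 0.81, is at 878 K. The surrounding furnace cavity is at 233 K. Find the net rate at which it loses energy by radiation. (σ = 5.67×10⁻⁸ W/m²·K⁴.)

Q ≈ 165 W

A = 4πr² = 4π × (0.022)² = 6.08×10^-3 m².
Q = εσA(T⁴ − T_s⁴). T⁴ − T_s⁴ = (878)⁴ − (233)⁴ = 5.94×10^11 − 2.95×10^9 = 5.91×10^11 K⁴.
Q = 0.81 × 5.67×10⁻⁸ × 6.08×10^-3 × 5.91×10^11 = 165 W.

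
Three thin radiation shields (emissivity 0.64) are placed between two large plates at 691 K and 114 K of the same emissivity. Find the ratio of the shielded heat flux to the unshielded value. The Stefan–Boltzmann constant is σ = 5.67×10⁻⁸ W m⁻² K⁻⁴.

ratio ≈ 0.250

With N identical shields there are N+1 = 4 gaps in series, each with the same radiative resistance, so the flux falls to 1/(N+1) of its unshielded value.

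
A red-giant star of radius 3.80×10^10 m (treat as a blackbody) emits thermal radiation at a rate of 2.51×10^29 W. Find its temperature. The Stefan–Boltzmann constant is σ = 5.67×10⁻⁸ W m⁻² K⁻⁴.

A = 4πr² = 4π × (3.80×10^10)² = 1.81×10^22 m².
From P = σAT⁴, T = (P / σA)^(1/4) = (2.51×10^29 / (5.67×10⁻⁸ × 1.81×10^22))^(1/4).
T = (2.44×10^14)^(1/4) = 3950 K.

T ≈ 3950 K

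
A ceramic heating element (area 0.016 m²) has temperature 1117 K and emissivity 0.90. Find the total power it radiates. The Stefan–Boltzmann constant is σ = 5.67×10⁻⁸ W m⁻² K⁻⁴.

P = εσAT⁴ = 0.90 × 5.67×10⁻⁸ × 0.0160 × (1117)⁴ = 0.90 × 5.67×10⁻⁸ × 0.0160 × 1.56×10^12.
P = 1270 W.

P ≈ 1270 W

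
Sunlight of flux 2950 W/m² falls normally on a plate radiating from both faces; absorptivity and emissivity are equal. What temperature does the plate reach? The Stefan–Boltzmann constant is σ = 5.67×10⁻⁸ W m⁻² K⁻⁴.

Absorbed flux αS = emitted flux 2εσT⁴ per unit area; with α = ε this gives T = (S/2σ)^(1/4).
T = (2950 / (2 × 5.67×10⁻⁸))^(1/4) = (2.60×10^10)^(1/4).
T = 402 K.

T ≈ 402 K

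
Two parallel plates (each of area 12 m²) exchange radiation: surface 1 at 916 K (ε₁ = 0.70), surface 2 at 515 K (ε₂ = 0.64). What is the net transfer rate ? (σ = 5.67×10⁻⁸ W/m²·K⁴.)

For two large parallel gray plates, q = σ(T₁⁴ − T₂⁴) / (1/ε₁ + 1/ε₂ − 1).
1/ε₁ + 1/ε₂ − 1 = 1/0.70 + 1/0.64 − 1 = 1.991.
T₁⁴ − T₂⁴ = 7.04×10^11 − 7.03×10^10 = 6.34×10^11 K⁴.
q = 5.67×10⁻⁸ × 6.34×10^11 / 1.991 = 18000 W/m².
Q = q·A = 18000 × 12 = 2.17×10^5 W.

Q ≈ 2.17×10^5 W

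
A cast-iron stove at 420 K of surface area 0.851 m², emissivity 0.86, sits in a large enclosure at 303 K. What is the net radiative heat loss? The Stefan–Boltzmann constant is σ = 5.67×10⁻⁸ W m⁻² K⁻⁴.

Q ≈ 941 W

Q = εσA(T⁴ − T_s⁴). T⁴ − T_s⁴ = (420)⁴ − (303)⁴ = 3.11×10^10 − 8.43×10^9 = 2.27×10^10 K⁴.
Q = 0.86 × 5.67×10⁻⁸ × 0.851 × 2.27×10^10 = 941 W.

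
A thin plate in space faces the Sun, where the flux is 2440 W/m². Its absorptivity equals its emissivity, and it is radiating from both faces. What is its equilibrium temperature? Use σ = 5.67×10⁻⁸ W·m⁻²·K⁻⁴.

Absorbed flux αS = emitted flux 2εσT⁴ per unit area; with α = ε this gives T = (S/2σ)^(1/4).
T = (2440 / (2 × 5.67×10⁻⁸))^(1/4) = (2.15×10^10)^(1/4).
T = 383 K.

T ≈ 383 K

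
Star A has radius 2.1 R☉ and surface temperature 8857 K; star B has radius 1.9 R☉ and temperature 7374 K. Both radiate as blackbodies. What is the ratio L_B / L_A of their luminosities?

L = 4πR²σT⁴ ∝ R²T⁴, so L_B/L_A = (1.9/2.1)² × (7374/8857)⁴ = 0.819 × 0.480 = 0.393.

L_B/L_A ≈ 0.393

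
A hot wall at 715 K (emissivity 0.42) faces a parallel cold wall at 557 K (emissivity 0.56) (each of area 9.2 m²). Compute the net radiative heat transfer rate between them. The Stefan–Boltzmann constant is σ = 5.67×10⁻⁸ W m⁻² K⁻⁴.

Q ≈ 27200 W

For two large parallel gray plates, q = σ(T₁⁴ − T₂⁴) / (1/ε₁ + 1/ε₂ − 1).
1/ε₁ + 1/ε₂ − 1 = 1/0.42 + 1/0.56 − 1 = 3.167.
T₁⁴ − T₂⁴ = 2.61×10^11 − 9.63×10^10 = 1.65×10^11 K⁴.
q = 5.67×10⁻⁸ × 1.65×10^11 / 3.167 = 2960 W/m².
Q = q·A = 2960 × 9.2 = 27200 W.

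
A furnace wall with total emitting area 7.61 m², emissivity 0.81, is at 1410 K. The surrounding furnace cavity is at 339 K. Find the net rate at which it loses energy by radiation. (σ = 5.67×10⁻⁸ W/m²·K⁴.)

Q = εσA(T⁴ − T_s⁴). T⁴ − T_s⁴ = (1410)⁴ − (339)⁴ = 3.95×10^12 − 1.32×10^10 = 3.94×10^12 K⁴.
Q = 0.81 × 5.67×10⁻⁸ × 7.61 × 3.94×10^12 = 1.38×10^6 W.

Q ≈ 1.38×10^6 W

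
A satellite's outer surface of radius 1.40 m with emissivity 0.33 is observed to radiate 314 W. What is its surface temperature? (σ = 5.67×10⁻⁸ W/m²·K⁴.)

T ≈ 162 K

A = 4πr² = 4π × (1.40)² = 24.6 m².
From P = εσAT⁴, T = (P / εσA)^(1/4) = (314 / (0.33 × 5.67×10⁻⁸ × 24.6))^(1/4).
T = (6.81×10^8)^(1/4) = 162 K.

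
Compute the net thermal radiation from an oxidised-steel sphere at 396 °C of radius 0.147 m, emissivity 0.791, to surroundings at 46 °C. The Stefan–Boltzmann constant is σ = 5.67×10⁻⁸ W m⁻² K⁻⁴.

Q ≈ 2310 W

A = 4πr² = 4π × (0.147)² = 0.272 m².
Convert: 396 °C = 669 K; 46 °C = 319 K.
Q = εσA(T⁴ − T_s⁴). T⁴ − T_s⁴ = (669)⁴ − (319)⁴ = 2.00×10^11 − 1.04×10^10 = 1.90×10^11 K⁴.
Q = 0.791 × 5.67×10⁻⁸ × 0.272 × 1.90×10^11 = 2310 W.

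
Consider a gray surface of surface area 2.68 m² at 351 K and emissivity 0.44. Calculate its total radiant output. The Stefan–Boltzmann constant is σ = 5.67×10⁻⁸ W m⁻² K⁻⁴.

P ≈ 1010 W

Stefan–Boltzmann: P = εσAT⁴ = 0.44 × 5.67×10⁻⁸ × 2.68 × (351)⁴ = 0.44 × 5.67×10⁻⁸ × 2.68 × 1.52×10^10.
P = 1010 W.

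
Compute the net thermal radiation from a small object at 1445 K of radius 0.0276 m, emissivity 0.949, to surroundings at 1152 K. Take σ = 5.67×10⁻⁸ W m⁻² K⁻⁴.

A = 4πr² = 4π × (0.0276)² = 9.57×10^-3 m².
Q = εσA(T⁴ − T_s⁴). T⁴ − T_s⁴ = (1445)⁴ − (1152)⁴ = 4.36×10^12 − 1.76×10^12 = 2.60×10^12 K⁴.
Q = 0.949 × 5.67×10⁻⁸ × 9.57×10^-3 × 2.60×10^12 = 1340 W.

Q ≈ 1340 W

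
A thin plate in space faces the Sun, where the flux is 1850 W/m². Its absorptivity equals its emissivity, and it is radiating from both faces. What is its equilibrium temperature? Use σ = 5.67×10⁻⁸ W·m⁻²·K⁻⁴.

T ≈ 357 K

Absorbed flux αS = emitted flux 2εσT⁴ per unit area; with α = ε this gives T = (S/2σ)^(1/4).
T = (1850 / (2 × 5.67×10⁻⁸))^(1/4) = (1.63×10^10)^(1/4).
T = 357 K.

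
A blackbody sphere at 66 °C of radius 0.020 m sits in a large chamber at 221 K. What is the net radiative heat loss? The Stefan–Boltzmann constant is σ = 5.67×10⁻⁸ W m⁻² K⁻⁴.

Q ≈ 3.08 W

A = 4πr² = 4π × (0.020)² = 5.03×10^-3 m².
Convert: 66 °C = 339 K.
Q = σA(T⁴ − T_s⁴). T⁴ − T_s⁴ = (339)⁴ − (221)⁴ = 1.32×10^10 − 2.39×10^9 = 1.08×10^10 K⁴.
Q = 5.67×10⁻⁸ × 5.03×10^-3 × 1.08×10^10 = 3.08 W.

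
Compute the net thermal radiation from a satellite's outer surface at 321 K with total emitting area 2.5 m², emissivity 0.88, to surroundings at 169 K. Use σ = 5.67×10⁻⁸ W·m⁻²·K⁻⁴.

Q = εσA(T⁴ − T_s⁴). T⁴ − T_s⁴ = (321)⁴ − (169)⁴ = 1.06×10^10 − 8.16×10^8 = 9.80×10^9 K⁴.
Q = 0.88 × 5.67×10⁻⁸ × 2.50 × 9.80×10^9 = 1220 W.

Q ≈ 1220 W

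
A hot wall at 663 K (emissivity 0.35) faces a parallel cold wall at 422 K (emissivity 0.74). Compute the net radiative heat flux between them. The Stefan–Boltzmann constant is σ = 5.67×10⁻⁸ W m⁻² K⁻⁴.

q ≈ 2850 W/m²

For two large parallel gray plates, q = σ(T₁⁴ − T₂⁴) / (1/ε₁ + 1/ε₂ − 1).
1/ε₁ + 1/ε₂ − 1 = 1/0.35 + 1/0.74 − 1 = 3.208.
T₁⁴ − T₂⁴ = 1.93×10^11 − 3.17×10^10 = 1.62×10^11 K⁴.
q = 5.67×10⁻⁸ × 1.62×10^11 / 3.208 = 2850 W/m².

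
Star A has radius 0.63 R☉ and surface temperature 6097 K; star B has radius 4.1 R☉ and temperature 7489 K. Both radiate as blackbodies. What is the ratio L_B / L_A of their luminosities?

L = 4πR²σT⁴ ∝ R²T⁴, so L_B/L_A = (4.1/0.63)² × (7489/6097)⁴ = 42.4 × 2.28 = 96.4.

L_B/L_A ≈ 96.4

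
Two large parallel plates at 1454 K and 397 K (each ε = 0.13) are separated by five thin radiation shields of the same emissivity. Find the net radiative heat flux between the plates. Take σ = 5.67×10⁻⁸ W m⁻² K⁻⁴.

q ≈ 2920 W/m²

Each of the 6 gaps contributes resistance (2/ε − 1) = 2/0.13 − 1 = 14.38; total = 86.31.
q = σ(T₁⁴ − T₂⁴) / 86.31 = 5.67×10⁻⁸ × 4.44×10^12 / 86.31 = 2920 W/m².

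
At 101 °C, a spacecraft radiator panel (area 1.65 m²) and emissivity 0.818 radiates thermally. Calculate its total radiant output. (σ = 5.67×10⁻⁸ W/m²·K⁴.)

101 °C = 374 K.
P = εσAT⁴ = 0.818 × 5.67×10⁻⁸ × 1.65 × (374)⁴ = 0.818 × 5.67×10⁻⁸ × 1.65 × 1.96×10^10.
P = 1500 W.

P ≈ 1500 W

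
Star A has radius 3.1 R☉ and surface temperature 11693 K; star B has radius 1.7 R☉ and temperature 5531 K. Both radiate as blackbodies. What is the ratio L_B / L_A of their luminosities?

L_B/L_A ≈ 0.0151

L = 4πR²σT⁴ ∝ R²T⁴, so L_B/L_A = (1.7/3.1)² × (5531/11693)⁴ = 0.301 × 0.0501 = 0.0151.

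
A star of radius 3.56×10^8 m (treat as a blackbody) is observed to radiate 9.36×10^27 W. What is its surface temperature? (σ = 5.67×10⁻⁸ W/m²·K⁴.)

T ≈ 17900 K

A = 4πr² = 4π × (3.56×10^8)² = 1.59×10^18 m².
From P = σAT⁴, T = (P / σA)^(1/4) = (9.36×10^27 / (5.67×10⁻⁸ × 1.59×10^18))^(1/4).
T = (1.04×10^17)^(1/4) = 17900 K.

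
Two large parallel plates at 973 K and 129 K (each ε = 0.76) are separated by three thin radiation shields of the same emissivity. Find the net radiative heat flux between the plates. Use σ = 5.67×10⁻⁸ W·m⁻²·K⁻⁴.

q ≈ 7780 W/m²

Each of the 4 gaps contributes resistance (2/ε − 1) = 2/0.76 − 1 = 1.632; total = 6.526.
q = σ(T₁⁴ − T₂⁴) / 6.526 = 5.67×10⁻⁸ × 8.96×10^11 / 6.526 = 7780 W/m².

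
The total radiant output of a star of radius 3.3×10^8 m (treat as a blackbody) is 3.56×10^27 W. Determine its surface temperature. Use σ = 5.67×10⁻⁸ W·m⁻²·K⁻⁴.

T ≈ 14600 K

A = 4πr² = 4π × (3.3×10^8)² = 1.37×10^18 m².
From P = σAT⁴, T = (P / σA)^(1/4) = (3.56×10^27 / (5.67×10⁻⁸ × 1.37×10^18))^(1/4).
T = (4.59×10^16)^(1/4) = 14600 K.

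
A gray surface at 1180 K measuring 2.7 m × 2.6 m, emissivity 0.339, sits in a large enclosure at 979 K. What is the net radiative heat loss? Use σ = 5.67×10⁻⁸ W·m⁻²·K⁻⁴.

Q ≈ 1.38×10^5 W

A = 2.7 × 2.6 = 7.02 m².
Q = εσA(T⁴ − T_s⁴). T⁴ − T_s⁴ = (1180)⁴ − (979)⁴ = 1.94×10^12 − 9.19×10^11 = 1.02×10^12 K⁴.
Q = 0.339 × 5.67×10⁻⁸ × 7.02 × 1.02×10^12 = 1.38×10^5 W.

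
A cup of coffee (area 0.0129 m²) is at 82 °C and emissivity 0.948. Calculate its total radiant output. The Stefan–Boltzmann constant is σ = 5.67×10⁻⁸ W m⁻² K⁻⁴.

82 °C = 355 K.
P = εσAT⁴ = 0.948 × 5.67×10⁻⁸ × 0.0129 × (355)⁴ = 0.948 × 5.67×10⁻⁸ × 0.0129 × 1.59×10^10.
P = 11.0 W.

P ≈ 11.0 W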